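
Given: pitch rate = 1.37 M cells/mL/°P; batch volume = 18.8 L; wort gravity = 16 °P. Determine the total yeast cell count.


cells (billions) = rate · V_L · °P
cells = 1.37 · 18.8 · 16

412.0960 billion cells


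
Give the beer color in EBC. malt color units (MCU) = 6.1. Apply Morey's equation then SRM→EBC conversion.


SRM = 1.4922·MCU^0.6859;  EBC = SRM·1.97
SRM = 1.4922·6.1^0.6859 = 5.1580
EBC = 5.1580·1.97

10.1613 EBC


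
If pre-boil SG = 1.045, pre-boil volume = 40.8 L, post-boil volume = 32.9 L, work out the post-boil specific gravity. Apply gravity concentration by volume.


SG_post = 1 + (SG_pre − 1)·V_pre/V_post
pts_pre = (1.045 − 1)·1000 = 45.0000
pts_post = 45.0000·40.8/32.9 = 55.8055
SG_post = 1 + 55.8055/1000

1.0558


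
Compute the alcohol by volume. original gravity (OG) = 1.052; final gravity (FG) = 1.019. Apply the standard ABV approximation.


ABV = (OG − FG) · 131.25
ABV = (1.052 − 1.019) · 131.25

4.3313 % ABV


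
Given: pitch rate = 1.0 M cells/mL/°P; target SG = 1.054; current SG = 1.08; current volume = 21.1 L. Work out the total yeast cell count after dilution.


V_w = V·((SG_c−1)/(SG_t−1)−1);  °P = 259 − 259/SG_t;  cells = rate·(V+V_w)·°P
V_w = 21.1·((1.08−1)/(1.054−1)−1) = 10.1593
V_final = 21.1 + 10.1593 = 31.2593
°P = 259 − 259/1.054 = 13.2694
cells = 1.0·31.2593·13.2694

414.7932 billion cells


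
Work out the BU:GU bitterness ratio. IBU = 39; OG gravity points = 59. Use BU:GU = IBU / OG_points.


BU:GU = 39 / 59

0.6610


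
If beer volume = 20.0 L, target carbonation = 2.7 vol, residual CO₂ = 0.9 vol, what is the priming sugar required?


sugar = (target − residual)·4.0·V
sugar = (2.7 − 0.9)·4.0·20.0

144.0000 g


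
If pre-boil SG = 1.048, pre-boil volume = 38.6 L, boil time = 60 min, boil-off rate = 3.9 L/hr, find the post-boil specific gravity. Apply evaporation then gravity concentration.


V_post = V_pre − rate·(t/60);  SG_post = 1 + (SG_pre−1)·V_pre/V_post
V_post = 38.6 − 3.9·(60/60) = 34.7000
SG_post = 1 + (1.048 − 1)·38.6/34.7000

1.0534


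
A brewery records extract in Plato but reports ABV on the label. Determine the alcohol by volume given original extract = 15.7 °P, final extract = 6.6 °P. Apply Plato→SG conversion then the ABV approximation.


SG = 259/(259 − P);  ABV = (OG − FG)·131.25
OG = 259/(259 − 15.7) = 1.0645
FG = 259/(259 − 6.6) = 1.0261
ABV = (1.0645 − 1.0261)·131.25

5.0374 % ABV


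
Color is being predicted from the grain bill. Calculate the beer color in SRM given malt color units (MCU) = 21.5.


SRM = 1.4922 · MCU^0.6859
SRM = 1.4922 · 21.5^0.6859

12.2390 SRM


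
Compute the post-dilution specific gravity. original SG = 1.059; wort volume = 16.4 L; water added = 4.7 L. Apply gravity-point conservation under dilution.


SG_new = 1 + (SG_old − 1)·V_old/(V_old + V_water)
pts = (1.059 − 1)·1000·16.4/(16.4 + 4.7) = 45.8578
SG_new = 1 + 45.8578/1000

1.0459


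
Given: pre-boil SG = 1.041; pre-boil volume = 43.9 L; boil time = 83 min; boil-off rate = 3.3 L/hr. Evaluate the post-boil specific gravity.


V_post = V_pre − rate·(t/60);  SG_post = 1 + (SG_pre−1)·V_pre/V_post
V_post = 43.9 − 3.3·(83/60) = 39.3350
SG_post = 1 + (1.041 − 1)·43.9/39.3350

1.0458


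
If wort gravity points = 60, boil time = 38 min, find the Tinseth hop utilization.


U = 1.65·0.000125^(GP/1000) · (1 − e^(−0.04·t))/4.15
bigness = 1.65·0.000125^(60/1000) = 0.9623
boil_factor = (1 − e^(−0.04·38))/4.15 = 0.1883
U = 0.9623 · 0.1883

0.1812


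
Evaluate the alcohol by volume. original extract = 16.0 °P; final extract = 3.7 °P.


SG = 259/(259 − P);  ABV = (OG − FG)·131.25
OG = 259/(259 − 16.0) = 1.0658
FG = 259/(259 − 3.7) = 1.0145
ABV = (1.0658 − 1.0145)·131.25

6.7398 % ABV


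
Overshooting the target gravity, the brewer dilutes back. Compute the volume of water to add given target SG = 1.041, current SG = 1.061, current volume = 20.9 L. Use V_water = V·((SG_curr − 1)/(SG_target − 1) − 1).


V_water = 20.9·((1.061 − 1)/(1.041 − 1) − 1)

10.1951 L


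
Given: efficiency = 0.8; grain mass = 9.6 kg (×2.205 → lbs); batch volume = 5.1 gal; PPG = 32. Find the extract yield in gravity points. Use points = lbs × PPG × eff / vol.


lbs = 9.6 × 2.205 = 21.1680
points = 21.1680 × 32 × 0.8 / 5.1

106.2551 points


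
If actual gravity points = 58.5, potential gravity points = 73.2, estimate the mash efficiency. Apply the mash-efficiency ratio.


efficiency = actual / potential × 100
efficiency = 58.5 / 73.2 × 100

79.9180 %


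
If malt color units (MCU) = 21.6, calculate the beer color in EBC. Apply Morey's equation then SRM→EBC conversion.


SRM = 1.4922·MCU^0.6859;  EBC = SRM·1.97
SRM = 1.4922·21.6^0.6859 = 12.2780
EBC = 12.2780·1.97

24.1877 EBC


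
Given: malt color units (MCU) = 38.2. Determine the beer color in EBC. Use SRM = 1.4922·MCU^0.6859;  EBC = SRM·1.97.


SRM = 1.4922·38.2^0.6859 = 18.1537
EBC = 18.1537·1.97

35.7627 EBC


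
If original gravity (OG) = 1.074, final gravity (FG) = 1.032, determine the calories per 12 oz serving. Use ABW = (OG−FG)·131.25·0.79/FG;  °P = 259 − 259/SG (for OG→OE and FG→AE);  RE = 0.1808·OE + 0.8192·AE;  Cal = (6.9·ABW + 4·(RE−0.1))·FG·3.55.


ABW = (1.074 − 1.032)·131.25·0.79/1.032 = 4.2198
OE = 259 − 259/1.074 = 17.8454 °P
AE = 259 − 259/1.032 = 8.0310 °P
RE = 0.1808·17.8454 + 0.8192·8.0310 = 9.8055 °P
Cal = (6.9·4.2198 + 4·(9.8055−0.1))·1.032·3.55

248.9003 kcal


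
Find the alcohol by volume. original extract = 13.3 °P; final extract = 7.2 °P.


SG = 259/(259 − P);  ABV = (OG − FG)·131.25
OG = 259/(259 − 13.3) = 1.0541
FG = 259/(259 − 7.2) = 1.0286
ABV = (1.0541 − 1.0286)·131.25

3.3517 % ABV


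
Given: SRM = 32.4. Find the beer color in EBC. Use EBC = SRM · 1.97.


EBC = 32.4 · 1.97

63.8280 EBC


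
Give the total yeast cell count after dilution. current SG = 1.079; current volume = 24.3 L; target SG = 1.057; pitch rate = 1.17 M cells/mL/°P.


V_w = V·((SG_c−1)/(SG_t−1)−1);  °P = 259 − 259/SG_t;  cells = rate·(V+V_w)·°P
V_w = 24.3·((1.079−1)/(1.057−1)−1) = 9.3789
V_final = 24.3 + 9.3789 = 33.6789
°P = 259 − 259/1.057 = 13.9669
cells = 1.17·33.6789·13.9669

550.3564 billion cells


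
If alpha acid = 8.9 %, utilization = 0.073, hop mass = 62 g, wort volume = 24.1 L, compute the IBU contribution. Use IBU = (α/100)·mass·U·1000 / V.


IBU = (8.9/100)·62·0.073·1000 / 24.1

16.7143 IBU


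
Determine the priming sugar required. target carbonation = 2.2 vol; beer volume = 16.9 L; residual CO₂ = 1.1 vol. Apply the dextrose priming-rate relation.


sugar = (target − residual)·4.0·V
sugar = (2.2 − 1.1)·4.0·16.9

74.3600 g


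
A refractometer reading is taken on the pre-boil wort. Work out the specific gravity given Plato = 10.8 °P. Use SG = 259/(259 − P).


SG = 259/(259 − 10.8)

1.0435


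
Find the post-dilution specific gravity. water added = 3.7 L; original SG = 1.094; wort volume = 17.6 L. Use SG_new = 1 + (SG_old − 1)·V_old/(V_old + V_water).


pts = (1.094 − 1)·1000·17.6/(17.6 + 3.7) = 77.6714
SG_new = 1 + 77.6714/1000

1.0777


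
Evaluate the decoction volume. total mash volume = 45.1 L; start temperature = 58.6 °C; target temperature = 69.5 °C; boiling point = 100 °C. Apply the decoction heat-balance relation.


V_dec = V_total·(T_target − T_start)/(T_boil − T_start)
V_dec = 45.1·(69.5 − 58.6)/(100 − 58.6)

11.8742 L


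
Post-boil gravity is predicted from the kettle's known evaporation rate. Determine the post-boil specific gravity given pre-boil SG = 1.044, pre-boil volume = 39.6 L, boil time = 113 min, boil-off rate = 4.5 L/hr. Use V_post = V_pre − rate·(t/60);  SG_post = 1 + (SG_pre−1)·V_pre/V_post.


V_post = 39.6 − 4.5·(113/60) = 31.1250
SG_post = 1 + (1.044 − 1)·39.6/31.1250

1.0560


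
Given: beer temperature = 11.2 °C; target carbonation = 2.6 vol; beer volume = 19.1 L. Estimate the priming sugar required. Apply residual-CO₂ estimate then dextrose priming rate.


residual = 14.695·(0.01821 + 0.09011·e^(−0.04·T));  sugar = (target − residual)·4.0·V
residual = 14.695·(0.01821 + 0.09011·e^(−0.04·11.2)) = 1.1136
sugar = (2.6 − 1.1136)·4.0·19.1

113.5600 g


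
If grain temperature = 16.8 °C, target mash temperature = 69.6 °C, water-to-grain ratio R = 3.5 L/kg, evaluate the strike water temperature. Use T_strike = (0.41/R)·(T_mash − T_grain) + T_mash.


T_strike = (0.41/3.5)·(69.6 − 16.8) + 69.6

75.7851 °C


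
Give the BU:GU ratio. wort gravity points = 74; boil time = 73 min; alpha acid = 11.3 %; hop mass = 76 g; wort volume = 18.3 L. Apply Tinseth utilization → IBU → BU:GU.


U = 1.65·0.000125^(GP/1000)·(1−e^(−0.04t))/4.15;  IBU = (α/100)·m·U·1000/V;  BU:GU = IBU/GP
U = 1.65·0.000125^(74/1000)·(1−e^(−0.04·73))/4.15 = 0.1934
IBU = (11.3/100)·76·0.1934·1000/18.3 = 90.7757
BU:GU = 90.7757/74

1.2267


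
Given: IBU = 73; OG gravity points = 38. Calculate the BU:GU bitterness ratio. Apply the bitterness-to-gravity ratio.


BU:GU = IBU / OG_points
BU:GU = 73 / 38

1.9211


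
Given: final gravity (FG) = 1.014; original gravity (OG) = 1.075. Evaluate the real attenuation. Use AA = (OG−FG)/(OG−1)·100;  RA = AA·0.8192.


AA = (1.075 − 1.014)/(1.075 − 1)·100 = 81.3333
RA = 81.3333·0.8192

66.6283 %


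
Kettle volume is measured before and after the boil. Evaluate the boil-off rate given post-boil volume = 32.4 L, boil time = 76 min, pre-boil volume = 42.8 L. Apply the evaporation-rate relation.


rate = (V_pre − V_post) / (t_min/60)
rate = (42.8 − 32.4) / (76/60)

8.2105 L/hr


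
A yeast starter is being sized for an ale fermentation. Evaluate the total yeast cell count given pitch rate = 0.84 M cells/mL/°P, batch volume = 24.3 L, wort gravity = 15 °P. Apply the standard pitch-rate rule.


cells (billions) = rate · V_L · °P
cells = 0.84 · 24.3 · 15

306.1800 billion cells


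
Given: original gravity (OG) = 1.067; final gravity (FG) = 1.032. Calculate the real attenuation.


AA = (OG−FG)/(OG−1)·100;  RA = AA·0.8192
AA = (1.067 − 1.032)/(1.067 − 1)·100 = 52.2388
RA = 52.2388·0.8192

42.7940 %


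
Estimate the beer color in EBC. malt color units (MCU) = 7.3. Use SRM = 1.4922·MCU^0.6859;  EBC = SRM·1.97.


SRM = 1.4922·7.3^0.6859 = 5.8342
EBC = 5.8342·1.97

11.4933 EBC


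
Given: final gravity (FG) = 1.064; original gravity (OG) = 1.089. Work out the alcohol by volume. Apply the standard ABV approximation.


ABV = (OG − FG) · 131.25
ABV = (1.089 − 1.064) · 131.25

3.2812 % ABV


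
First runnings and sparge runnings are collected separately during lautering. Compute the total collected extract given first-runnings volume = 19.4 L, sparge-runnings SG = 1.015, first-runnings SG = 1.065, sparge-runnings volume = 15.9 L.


total = Σ (SG_i − 1)·1000·V_i
first = (1.065 − 1)·1000·19.4 = 1261.0000
sparge = (1.015 − 1)·1000·15.9 = 238.5000
total = 1261.0000 + 238.5000

1499.5000 gravity·L


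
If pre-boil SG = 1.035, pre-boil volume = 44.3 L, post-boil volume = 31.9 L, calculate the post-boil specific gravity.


SG_post = 1 + (SG_pre − 1)·V_pre/V_post
pts_pre = (1.035 − 1)·1000 = 35.0000
pts_post = 35.0000·44.3/31.9 = 48.6050
SG_post = 1 + 48.6050/1000

1.0486


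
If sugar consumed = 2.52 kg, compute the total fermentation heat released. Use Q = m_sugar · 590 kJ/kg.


Q = 2.52 · 590

1486.8000 kJ


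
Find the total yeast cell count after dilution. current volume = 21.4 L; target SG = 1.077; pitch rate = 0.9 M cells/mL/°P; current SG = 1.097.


V_w = V·((SG_c−1)/(SG_t−1)−1);  °P = 259 − 259/SG_t;  cells = rate·(V+V_w)·°P
V_w = 21.4·((1.097−1)/(1.077−1)−1) = 5.5584
V_final = 21.4 + 5.5584 = 26.9584
°P = 259 − 259/1.077 = 18.5172
cells = 0.9·26.9584·18.5172

449.2748 billion cells


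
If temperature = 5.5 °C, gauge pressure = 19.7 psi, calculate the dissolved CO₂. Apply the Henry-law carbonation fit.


vols = (P + 14.695)·(0.01821 + 0.09011·e^(−0.04·T))
vols = (19.7 + 14.695)·(0.01821 + 0.09011·e^(−0.04·5.5))

3.1136 volumes


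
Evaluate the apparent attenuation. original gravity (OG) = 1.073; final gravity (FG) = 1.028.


AA = (OG − FG)/(OG − 1) · 100
AA = (1.073 − 1.028)/(1.073 − 1) · 100

61.6438 %


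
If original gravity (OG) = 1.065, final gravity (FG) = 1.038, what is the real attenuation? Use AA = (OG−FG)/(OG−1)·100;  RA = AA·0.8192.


AA = (1.065 − 1.038)/(1.065 − 1)·100 = 41.5385
RA = 41.5385·0.8192

34.0283 %


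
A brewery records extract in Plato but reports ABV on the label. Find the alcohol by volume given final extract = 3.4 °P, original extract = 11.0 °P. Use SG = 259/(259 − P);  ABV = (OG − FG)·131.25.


OG = 259/(259 − 11.0) = 1.0444
FG = 259/(259 − 3.4) = 1.0133
ABV = (1.0444 − 1.0133)·131.25

4.0757 % ABV


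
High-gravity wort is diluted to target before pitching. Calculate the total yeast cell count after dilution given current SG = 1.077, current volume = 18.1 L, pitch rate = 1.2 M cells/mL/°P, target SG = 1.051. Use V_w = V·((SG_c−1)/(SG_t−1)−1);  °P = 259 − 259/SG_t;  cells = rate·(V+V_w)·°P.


V_w = 18.1·((1.077−1)/(1.051−1)−1) = 9.2275
V_final = 18.1 + 9.2275 = 27.3275
°P = 259 − 259/1.051 = 12.5680
cells = 1.2·27.3275·12.5680

412.1427 billion cells


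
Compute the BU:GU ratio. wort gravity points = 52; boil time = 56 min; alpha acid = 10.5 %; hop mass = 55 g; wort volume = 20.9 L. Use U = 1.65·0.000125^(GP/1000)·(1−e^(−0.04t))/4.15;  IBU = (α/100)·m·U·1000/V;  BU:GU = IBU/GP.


U = 1.65·0.000125^(52/1000)·(1−e^(−0.04·56))/4.15 = 0.2226
IBU = (10.5/100)·55·0.2226·1000/20.9 = 61.5171
BU:GU = 61.5171/52

1.1830


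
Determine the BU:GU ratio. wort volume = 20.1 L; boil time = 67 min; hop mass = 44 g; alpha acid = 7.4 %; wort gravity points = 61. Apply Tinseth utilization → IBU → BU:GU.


U = 1.65·0.000125^(GP/1000)·(1−e^(−0.04t))/4.15;  IBU = (α/100)·m·U·1000/V;  BU:GU = IBU/GP
U = 1.65·0.000125^(61/1000)·(1−e^(−0.04·67))/4.15 = 0.2140
IBU = (7.4/100)·44·0.2140·1000/20.1 = 34.6728
BU:GU = 34.6728/61

0.5684


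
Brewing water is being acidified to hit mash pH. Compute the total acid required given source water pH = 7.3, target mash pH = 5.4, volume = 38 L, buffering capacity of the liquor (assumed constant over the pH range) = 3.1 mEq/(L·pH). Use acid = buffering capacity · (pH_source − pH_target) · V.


acid = 3.1 · (7.3 − 5.4) · 38

223.8200 mEq


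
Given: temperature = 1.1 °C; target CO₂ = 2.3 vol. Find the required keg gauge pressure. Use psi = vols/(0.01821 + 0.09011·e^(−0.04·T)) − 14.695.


psi = 2.3/(0.01821 + 0.09011·e^(−0.04·1.1)) − 14.695

7.3270 psi


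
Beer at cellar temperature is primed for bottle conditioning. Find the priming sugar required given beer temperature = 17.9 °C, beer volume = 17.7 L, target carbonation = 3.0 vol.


residual = 14.695·(0.01821 + 0.09011·e^(−0.04·T));  sugar = (target − residual)·4.0·V
residual = 14.695·(0.01821 + 0.09011·e^(−0.04·17.9)) = 0.9147
sugar = (3.0 − 0.9147)·4.0·17.7

147.6378 g


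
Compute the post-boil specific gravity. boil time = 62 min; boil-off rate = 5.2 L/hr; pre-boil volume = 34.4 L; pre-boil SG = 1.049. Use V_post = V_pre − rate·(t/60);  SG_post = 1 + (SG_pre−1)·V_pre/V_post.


V_post = 34.4 − 5.2·(62/60) = 29.0267
SG_post = 1 + (1.049 − 1)·34.4/29.0267

1.0581


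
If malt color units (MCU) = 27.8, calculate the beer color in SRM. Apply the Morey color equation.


SRM = 1.4922 · MCU^0.6859
SRM = 1.4922 · 27.8^0.6859

14.5981 SRM


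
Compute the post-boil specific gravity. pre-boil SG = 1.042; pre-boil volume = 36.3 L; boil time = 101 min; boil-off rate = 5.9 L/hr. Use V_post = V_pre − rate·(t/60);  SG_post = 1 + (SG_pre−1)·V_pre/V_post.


V_post = 36.3 − 5.9·(101/60) = 26.3683
SG_post = 1 + (1.042 − 1)·36.3/26.3683

1.0578


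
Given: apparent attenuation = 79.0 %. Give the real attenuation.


RA = AA · 0.8192
RA = 79.0 · 0.8192

64.7168 %


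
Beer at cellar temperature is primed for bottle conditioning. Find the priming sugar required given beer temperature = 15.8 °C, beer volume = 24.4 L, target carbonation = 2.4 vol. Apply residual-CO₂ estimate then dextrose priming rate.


residual = 14.695·(0.01821 + 0.09011·e^(−0.04·T));  sugar = (target − residual)·4.0·V
residual = 14.695·(0.01821 + 0.09011·e^(−0.04·15.8)) = 0.9714
sugar = (2.4 − 0.9714)·4.0·24.4

139.4287 g


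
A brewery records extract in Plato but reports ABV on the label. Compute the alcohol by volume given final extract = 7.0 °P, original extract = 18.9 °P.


SG = 259/(259 − P);  ABV = (OG − FG)·131.25
OG = 259/(259 − 18.9) = 1.0787
FG = 259/(259 − 7.0) = 1.0278
ABV = (1.0787 − 1.0278)·131.25

6.6858 % ABV


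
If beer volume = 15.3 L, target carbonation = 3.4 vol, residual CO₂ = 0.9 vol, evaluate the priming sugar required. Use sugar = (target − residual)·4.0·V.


sugar = (3.4 − 0.9)·4.0·15.3

153.0000 g


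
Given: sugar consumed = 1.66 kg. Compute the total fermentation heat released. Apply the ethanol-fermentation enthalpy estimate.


Q = m_sugar · 590 kJ/kg
Q = 1.66 · 590

979.4000 kJ


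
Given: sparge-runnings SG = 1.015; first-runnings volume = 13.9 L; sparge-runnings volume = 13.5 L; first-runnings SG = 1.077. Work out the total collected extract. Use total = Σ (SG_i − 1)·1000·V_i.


first = (1.077 − 1)·1000·13.9 = 1070.3000
sparge = (1.015 − 1)·1000·13.5 = 202.5000
total = 1070.3000 + 202.5000

1272.8000 gravity·L


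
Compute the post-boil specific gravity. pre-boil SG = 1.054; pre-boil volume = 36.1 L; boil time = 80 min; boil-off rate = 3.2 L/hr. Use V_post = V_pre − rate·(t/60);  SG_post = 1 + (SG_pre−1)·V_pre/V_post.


V_post = 36.1 − 3.2·(80/60) = 31.8333
SG_post = 1 + (1.054 − 1)·36.1/31.8333

1.0612


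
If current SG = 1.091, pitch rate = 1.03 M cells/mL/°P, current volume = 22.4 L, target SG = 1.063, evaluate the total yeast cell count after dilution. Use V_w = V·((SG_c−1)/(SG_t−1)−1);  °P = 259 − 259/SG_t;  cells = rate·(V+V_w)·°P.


V_w = 22.4·((1.091−1)/(1.063−1)−1) = 9.9556
V_final = 22.4 + 9.9556 = 32.3556
°P = 259 − 259/1.063 = 15.3500
cells = 1.03·32.3556·15.3500

511.5559 billion cells


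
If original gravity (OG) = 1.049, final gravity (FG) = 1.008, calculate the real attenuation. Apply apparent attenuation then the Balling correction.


AA = (OG−FG)/(OG−1)·100;  RA = AA·0.8192
AA = (1.049 − 1.008)/(1.049 − 1)·100 = 83.6735
RA = 83.6735·0.8192

68.5453 %


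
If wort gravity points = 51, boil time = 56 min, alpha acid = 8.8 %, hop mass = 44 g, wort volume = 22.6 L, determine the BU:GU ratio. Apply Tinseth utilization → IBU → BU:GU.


U = 1.65·0.000125^(GP/1000)·(1−e^(−0.04t))/4.15;  IBU = (α/100)·m·U·1000/V;  BU:GU = IBU/GP
U = 1.65·0.000125^(51/1000)·(1−e^(−0.04·56))/4.15 = 0.2246
IBU = (8.8/100)·44·0.2246·1000/22.6 = 38.4875
BU:GU = 38.4875/51

0.7547


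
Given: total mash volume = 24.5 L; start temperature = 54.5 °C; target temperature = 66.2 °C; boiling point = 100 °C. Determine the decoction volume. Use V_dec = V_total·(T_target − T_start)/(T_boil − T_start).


V_dec = 24.5·(66.2 − 54.5)/(100 − 54.5)

6.3000 L


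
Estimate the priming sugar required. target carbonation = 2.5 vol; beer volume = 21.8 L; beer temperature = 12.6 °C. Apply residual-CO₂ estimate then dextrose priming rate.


residual = 14.695·(0.01821 + 0.09011·e^(−0.04·T));  sugar = (target − residual)·4.0·V
residual = 14.695·(0.01821 + 0.09011·e^(−0.04·12.6)) = 1.0675
sugar = (2.5 − 1.0675)·4.0·21.8

124.9107 g


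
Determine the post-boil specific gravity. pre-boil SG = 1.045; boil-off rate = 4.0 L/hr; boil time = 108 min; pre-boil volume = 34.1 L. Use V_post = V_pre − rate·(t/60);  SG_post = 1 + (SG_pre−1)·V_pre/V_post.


V_post = 34.1 − 4.0·(108/60) = 26.9000
SG_post = 1 + (1.045 − 1)·34.1/26.9000

1.0570


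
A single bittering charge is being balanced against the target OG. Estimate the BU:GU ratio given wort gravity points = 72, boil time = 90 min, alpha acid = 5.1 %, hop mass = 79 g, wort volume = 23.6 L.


U = 1.65·0.000125^(GP/1000)·(1−e^(−0.04t))/4.15;  IBU = (α/100)·m·U·1000/V;  BU:GU = IBU/GP
U = 1.65·0.000125^(72/1000)·(1−e^(−0.04·90))/4.15 = 0.2025
IBU = (5.1/100)·79·0.2025·1000/23.6 = 34.5674
BU:GU = 34.5674/72

0.4801


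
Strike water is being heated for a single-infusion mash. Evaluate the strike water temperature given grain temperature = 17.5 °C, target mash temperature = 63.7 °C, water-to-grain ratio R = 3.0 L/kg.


T_strike = (0.41/R)·(T_mash − T_grain) + T_mash
T_strike = (0.41/3.0)·(63.7 − 17.5) + 63.7

70.0140 °C


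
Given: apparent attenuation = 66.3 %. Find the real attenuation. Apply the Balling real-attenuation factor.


RA = AA · 0.8192
RA = 66.3 · 0.8192

54.3130 %


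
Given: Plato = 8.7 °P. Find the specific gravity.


SG = 259/(259 − P)
SG = 259/(259 − 8.7)

1.0348


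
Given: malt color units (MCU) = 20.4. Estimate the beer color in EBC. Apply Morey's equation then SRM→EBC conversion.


SRM = 1.4922·MCU^0.6859;  EBC = SRM·1.97
SRM = 1.4922·20.4^0.6859 = 11.8060
EBC = 11.8060·1.97

23.2578 EBC


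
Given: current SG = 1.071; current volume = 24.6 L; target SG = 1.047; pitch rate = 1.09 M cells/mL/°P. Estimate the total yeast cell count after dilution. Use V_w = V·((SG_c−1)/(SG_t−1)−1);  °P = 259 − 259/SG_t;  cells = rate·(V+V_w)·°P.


V_w = 24.6·((1.071−1)/(1.047−1)−1) = 12.5617
V_final = 24.6 + 12.5617 = 37.1617
°P = 259 − 259/1.047 = 11.6266
cells = 1.09·37.1617·11.6266

470.9481 billion cells


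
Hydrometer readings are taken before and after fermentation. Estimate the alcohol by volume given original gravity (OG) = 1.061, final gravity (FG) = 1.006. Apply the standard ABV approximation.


ABV = (OG − FG) · 131.25
ABV = (1.061 − 1.006) · 131.25

7.2187 % ABV


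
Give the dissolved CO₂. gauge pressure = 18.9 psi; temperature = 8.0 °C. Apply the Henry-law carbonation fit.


vols = (P + 14.695)·(0.01821 + 0.09011·e^(−0.04·T))
vols = (18.9 + 14.695)·(0.01821 + 0.09011·e^(−0.04·8.0))

2.8100 volumes


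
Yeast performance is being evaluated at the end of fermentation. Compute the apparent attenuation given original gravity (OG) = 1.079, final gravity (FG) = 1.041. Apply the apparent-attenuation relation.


AA = (OG − FG)/(OG − 1) · 100
AA = (1.079 − 1.041)/(1.079 − 1) · 100

48.1013 %


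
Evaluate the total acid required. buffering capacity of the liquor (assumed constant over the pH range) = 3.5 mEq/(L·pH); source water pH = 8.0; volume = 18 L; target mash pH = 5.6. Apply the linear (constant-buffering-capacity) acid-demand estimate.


acid = buffering capacity · (pH_source − pH_target) · V
acid = 3.5 · (8.0 − 5.6) · 18

151.2000 mEq


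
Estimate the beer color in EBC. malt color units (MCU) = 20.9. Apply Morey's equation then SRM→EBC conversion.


SRM = 1.4922·MCU^0.6859;  EBC = SRM·1.97
SRM = 1.4922·20.9^0.6859 = 12.0037
EBC = 12.0037·1.97

23.6473 EBC


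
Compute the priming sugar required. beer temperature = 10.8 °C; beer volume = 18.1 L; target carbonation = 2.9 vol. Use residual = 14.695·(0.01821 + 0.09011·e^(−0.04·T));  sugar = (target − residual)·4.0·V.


residual = 14.695·(0.01821 + 0.09011·e^(−0.04·10.8)) = 1.1273
sugar = (2.9 − 1.1273)·4.0·18.1

128.3466 g


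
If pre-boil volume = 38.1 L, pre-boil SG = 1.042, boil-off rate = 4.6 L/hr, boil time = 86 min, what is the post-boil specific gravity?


V_post = V_pre − rate·(t/60);  SG_post = 1 + (SG_pre−1)·V_pre/V_post
V_post = 38.1 − 4.6·(86/60) = 31.5067
SG_post = 1 + (1.042 − 1)·38.1/31.5067

1.0508


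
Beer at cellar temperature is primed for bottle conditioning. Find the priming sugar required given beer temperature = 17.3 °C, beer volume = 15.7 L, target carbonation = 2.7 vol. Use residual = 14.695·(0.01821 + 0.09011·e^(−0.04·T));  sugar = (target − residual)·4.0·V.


residual = 14.695·(0.01821 + 0.09011·e^(−0.04·17.3)) = 0.9304
sugar = (2.7 − 0.9304)·4.0·15.7

111.1284 g


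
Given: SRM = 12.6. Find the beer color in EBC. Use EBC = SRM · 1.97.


EBC = 12.6 · 1.97

24.8220 EBC


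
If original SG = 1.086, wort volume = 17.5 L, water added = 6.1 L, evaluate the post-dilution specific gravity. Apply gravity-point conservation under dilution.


SG_new = 1 + (SG_old − 1)·V_old/(V_old + V_water)
pts = (1.086 − 1)·1000·17.5/(17.5 + 6.1) = 63.7712
SG_new = 1 + 63.7712/1000

1.0638


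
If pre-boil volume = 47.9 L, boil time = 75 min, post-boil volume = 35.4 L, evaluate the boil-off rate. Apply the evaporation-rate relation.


rate = (V_pre − V_post) / (t_min/60)
rate = (47.9 − 35.4) / (75/60)

10.0000 L/hr


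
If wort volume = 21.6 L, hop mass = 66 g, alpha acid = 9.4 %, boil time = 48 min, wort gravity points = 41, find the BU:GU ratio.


U = 1.65·0.000125^(GP/1000)·(1−e^(−0.04t))/4.15;  IBU = (α/100)·m·U·1000/V;  BU:GU = IBU/GP
U = 1.65·0.000125^(41/1000)·(1−e^(−0.04·48))/4.15 = 0.2347
IBU = (9.4/100)·66·0.2347·1000/21.6 = 67.4181
BU:GU = 67.4181/41

1.6443


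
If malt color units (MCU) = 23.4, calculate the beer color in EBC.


SRM = 1.4922·MCU^0.6859;  EBC = SRM·1.97
SRM = 1.4922·23.4^0.6859 = 12.9710
EBC = 12.9710·1.97

25.5528 EBC


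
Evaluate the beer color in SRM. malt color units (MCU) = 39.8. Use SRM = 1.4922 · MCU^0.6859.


SRM = 1.4922 · 39.8^0.6859

18.6718 SRM


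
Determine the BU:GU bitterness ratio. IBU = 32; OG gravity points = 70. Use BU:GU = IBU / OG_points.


BU:GU = 32 / 70

0.4571


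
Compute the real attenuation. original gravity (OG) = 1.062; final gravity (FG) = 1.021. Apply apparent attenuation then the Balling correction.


AA = (OG−FG)/(OG−1)·100;  RA = AA·0.8192
AA = (1.062 − 1.021)/(1.062 − 1)·100 = 66.1290
RA = 66.1290·0.8192

54.1729 %


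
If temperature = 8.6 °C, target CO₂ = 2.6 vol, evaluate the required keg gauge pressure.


psi = vols/(0.01821 + 0.09011·e^(−0.04·T)) − 14.695
psi = 2.6/(0.01821 + 0.09011·e^(−0.04·8.6)) − 14.695

16.9769 psi


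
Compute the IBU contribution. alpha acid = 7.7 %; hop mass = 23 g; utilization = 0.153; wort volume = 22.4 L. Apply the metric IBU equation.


IBU = (α/100)·mass·U·1000 / V
IBU = (7.7/100)·23·0.153·1000 / 22.4

12.0966 IBU


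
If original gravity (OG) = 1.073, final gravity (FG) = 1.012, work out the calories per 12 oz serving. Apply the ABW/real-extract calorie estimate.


ABW = (OG−FG)·131.25·0.79/FG;  °P = 259 − 259/SG (for OG→OE and FG→AE);  RE = 0.1808·OE + 0.8192·AE;  Cal = (6.9·ABW + 4·(RE−0.1))·FG·3.55
ABW = (1.073 − 1.012)·131.25·0.79/1.012 = 6.2499
OE = 259 − 259/1.073 = 17.6207 °P
AE = 259 − 259/1.012 = 3.0711 °P
RE = 0.1808·17.6207 + 0.8192·3.0711 = 5.7017 °P
Cal = (6.9·6.2499 + 4·(5.7017−0.1))·1.012·3.55

235.4281 kcal


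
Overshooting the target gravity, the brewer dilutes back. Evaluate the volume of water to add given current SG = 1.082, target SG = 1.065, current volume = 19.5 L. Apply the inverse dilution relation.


V_water = V·((SG_curr − 1)/(SG_target − 1) − 1)
V_water = 19.5·((1.082 − 1)/(1.065 − 1) − 1)

5.1000 L


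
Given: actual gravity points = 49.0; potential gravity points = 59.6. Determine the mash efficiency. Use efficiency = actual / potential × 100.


efficiency = 49.0 / 59.6 × 100

82.2148 %


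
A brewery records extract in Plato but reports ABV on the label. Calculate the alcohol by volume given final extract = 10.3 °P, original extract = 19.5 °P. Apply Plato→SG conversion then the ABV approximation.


SG = 259/(259 − P);  ABV = (OG − FG)·131.25
OG = 259/(259 − 19.5) = 1.0814
FG = 259/(259 − 10.3) = 1.0414
ABV = (1.0814 − 1.0414)·131.25

5.2506 % ABV


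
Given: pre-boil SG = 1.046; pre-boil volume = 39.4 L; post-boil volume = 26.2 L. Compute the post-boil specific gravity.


SG_post = 1 + (SG_pre − 1)·V_pre/V_post
pts_pre = (1.046 − 1)·1000 = 46.0000
pts_post = 46.0000·39.4/26.2 = 69.1756
SG_post = 1 + 69.1756/1000

1.0692


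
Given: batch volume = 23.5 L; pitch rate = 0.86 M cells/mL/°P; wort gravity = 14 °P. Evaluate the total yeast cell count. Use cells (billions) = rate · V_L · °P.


cells = 0.86 · 23.5 · 14

282.9400 billion cells


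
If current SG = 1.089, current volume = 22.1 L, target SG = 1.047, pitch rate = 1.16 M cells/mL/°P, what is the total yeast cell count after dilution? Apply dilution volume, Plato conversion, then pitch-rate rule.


V_w = V·((SG_c−1)/(SG_t−1)−1);  °P = 259 − 259/SG_t;  cells = rate·(V+V_w)·°P
V_w = 22.1·((1.089−1)/(1.047−1)−1) = 19.7489
V_final = 22.1 + 19.7489 = 41.8489
°P = 259 − 259/1.047 = 11.6266
cells = 1.16·41.8489·11.6266

564.4082 billion cells


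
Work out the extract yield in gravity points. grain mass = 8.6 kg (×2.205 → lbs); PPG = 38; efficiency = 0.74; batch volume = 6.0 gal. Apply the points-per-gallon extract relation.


points = lbs × PPG × eff / vol
lbs = 8.6 × 2.205 = 18.9630
points = 18.9630 × 38 × 0.74 / 6.0

88.8733 points


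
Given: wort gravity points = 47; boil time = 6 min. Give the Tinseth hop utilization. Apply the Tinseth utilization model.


U = 1.65·0.000125^(GP/1000) · (1 − e^(−0.04·t))/4.15
bigness = 1.65·0.000125^(47/1000) = 1.0815
boil_factor = (1 − e^(−0.04·6))/4.15 = 0.0514
U = 1.0815 · 0.0514

0.0556


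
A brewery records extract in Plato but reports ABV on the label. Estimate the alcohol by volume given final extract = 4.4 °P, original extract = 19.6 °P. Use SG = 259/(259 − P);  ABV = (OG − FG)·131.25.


OG = 259/(259 − 19.6) = 1.0819
FG = 259/(259 − 4.4) = 1.0173
ABV = (1.0819 − 1.0173)·131.25

8.4774 % ABV


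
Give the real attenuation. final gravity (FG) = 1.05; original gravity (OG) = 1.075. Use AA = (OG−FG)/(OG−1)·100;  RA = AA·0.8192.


AA = (1.075 − 1.05)/(1.075 − 1)·100 = 33.3333
RA = 33.3333·0.8192

27.3067 %


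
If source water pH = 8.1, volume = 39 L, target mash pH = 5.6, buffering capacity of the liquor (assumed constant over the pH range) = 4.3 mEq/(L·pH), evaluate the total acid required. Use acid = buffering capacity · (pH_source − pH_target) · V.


acid = 4.3 · (8.1 − 5.6) · 39

419.2500 mEq


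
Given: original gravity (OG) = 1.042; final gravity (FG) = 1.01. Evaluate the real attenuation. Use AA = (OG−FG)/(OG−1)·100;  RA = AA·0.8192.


AA = (1.042 − 1.01)/(1.042 − 1)·100 = 76.1905
RA = 76.1905·0.8192

62.4152 %


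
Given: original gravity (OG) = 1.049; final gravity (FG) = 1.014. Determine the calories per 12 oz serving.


ABW = (OG−FG)·131.25·0.79/FG;  °P = 259 − 259/SG (for OG→OE and FG→AE);  RE = 0.1808·OE + 0.8192·AE;  Cal = (6.9·ABW + 4·(RE−0.1))·FG·3.55
ABW = (1.049 − 1.014)·131.25·0.79/1.014 = 3.5790
OE = 259 − 259/1.049 = 12.0982 °P
AE = 259 − 259/1.014 = 3.5759 °P
RE = 0.1808·12.0982 + 0.8192·3.5759 = 5.1168 °P
Cal = (6.9·3.5790 + 4·(5.1168−0.1))·1.014·3.55

161.1292 kcal


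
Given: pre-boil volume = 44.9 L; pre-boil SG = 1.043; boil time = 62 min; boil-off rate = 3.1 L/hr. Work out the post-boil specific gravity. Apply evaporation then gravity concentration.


V_post = V_pre − rate·(t/60);  SG_post = 1 + (SG_pre−1)·V_pre/V_post
V_post = 44.9 − 3.1·(62/60) = 41.6967
SG_post = 1 + (1.043 − 1)·44.9/41.6967

1.0463


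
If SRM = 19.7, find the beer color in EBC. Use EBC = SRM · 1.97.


EBC = 19.7 · 1.97

38.8090 EBC


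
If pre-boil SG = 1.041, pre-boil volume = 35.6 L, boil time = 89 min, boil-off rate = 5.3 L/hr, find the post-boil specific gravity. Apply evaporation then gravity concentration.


V_post = V_pre − rate·(t/60);  SG_post = 1 + (SG_pre−1)·V_pre/V_post
V_post = 35.6 − 5.3·(89/60) = 27.7383
SG_post = 1 + (1.041 − 1)·35.6/27.7383

1.0526


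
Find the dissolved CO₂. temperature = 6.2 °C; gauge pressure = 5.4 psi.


vols = (P + 14.695)·(0.01821 + 0.09011·e^(−0.04·T))
vols = (5.4 + 14.695)·(0.01821 + 0.09011·e^(−0.04·6.2))

1.7790 volumes


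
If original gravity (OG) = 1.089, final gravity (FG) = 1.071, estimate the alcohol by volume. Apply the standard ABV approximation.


ABV = (OG − FG) · 131.25
ABV = (1.089 − 1.071) · 131.25

2.3625 % ABV


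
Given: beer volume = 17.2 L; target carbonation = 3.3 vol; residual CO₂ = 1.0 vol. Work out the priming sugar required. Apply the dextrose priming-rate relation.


sugar = (target − residual)·4.0·V
sugar = (3.3 − 1.0)·4.0·17.2

158.2400 g


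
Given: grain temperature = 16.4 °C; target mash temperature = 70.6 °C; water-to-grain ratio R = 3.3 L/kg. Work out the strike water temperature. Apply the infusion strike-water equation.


T_strike = (0.41/R)·(T_mash − T_grain) + T_mash
T_strike = (0.41/3.3)·(70.6 − 16.4) + 70.6

77.3339 °C


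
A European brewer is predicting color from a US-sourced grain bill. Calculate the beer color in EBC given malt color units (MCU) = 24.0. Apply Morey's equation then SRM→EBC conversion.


SRM = 1.4922·MCU^0.6859;  EBC = SRM·1.97
SRM = 1.4922·24.0^0.6859 = 13.1982
EBC = 13.1982·1.97

26.0004 EBC


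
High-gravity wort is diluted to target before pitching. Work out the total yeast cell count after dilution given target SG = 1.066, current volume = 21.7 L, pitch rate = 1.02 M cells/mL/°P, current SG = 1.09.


V_w = V·((SG_c−1)/(SG_t−1)−1);  °P = 259 − 259/SG_t;  cells = rate·(V+V_w)·°P
V_w = 21.7·((1.09−1)/(1.066−1)−1) = 7.8909
V_final = 21.7 + 7.8909 = 29.5909
°P = 259 − 259/1.066 = 16.0356
cells = 1.02·29.5909·16.0356

483.9996 billion cells


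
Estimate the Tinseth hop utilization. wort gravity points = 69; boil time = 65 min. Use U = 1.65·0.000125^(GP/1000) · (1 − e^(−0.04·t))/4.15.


bigness = 1.65·0.000125^(69/1000) = 0.8875
boil_factor = (1 − e^(−0.04·65))/4.15 = 0.2231
U = 0.8875 · 0.2231

0.1980


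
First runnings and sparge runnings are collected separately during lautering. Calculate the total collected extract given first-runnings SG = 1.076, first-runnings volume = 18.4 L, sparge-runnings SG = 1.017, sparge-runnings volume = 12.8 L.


total = Σ (SG_i − 1)·1000·V_i
first = (1.076 − 1)·1000·18.4 = 1398.4000
sparge = (1.017 − 1)·1000·12.8 = 217.6000
total = 1398.4000 + 217.6000

1616.0000 gravity·L


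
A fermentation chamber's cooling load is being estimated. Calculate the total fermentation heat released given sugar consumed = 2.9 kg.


Q = m_sugar · 590 kJ/kg
Q = 2.9 · 590

1711.0000 kJ


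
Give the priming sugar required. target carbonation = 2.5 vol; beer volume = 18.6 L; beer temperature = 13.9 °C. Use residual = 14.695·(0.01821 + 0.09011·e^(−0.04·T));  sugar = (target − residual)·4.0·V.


residual = 14.695·(0.01821 + 0.09011·e^(−0.04·13.9)) = 1.0270
sugar = (2.5 − 1.0270)·4.0·18.6

109.5909 g


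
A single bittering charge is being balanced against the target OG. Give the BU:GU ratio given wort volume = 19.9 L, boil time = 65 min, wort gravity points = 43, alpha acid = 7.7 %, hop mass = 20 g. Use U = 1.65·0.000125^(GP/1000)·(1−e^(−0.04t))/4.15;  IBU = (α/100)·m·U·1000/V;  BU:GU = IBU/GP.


U = 1.65·0.000125^(43/1000)·(1−e^(−0.04·65))/4.15 = 0.2501
IBU = (7.7/100)·20·0.2501·1000/19.9 = 19.3532
BU:GU = 19.3532/43

0.4501


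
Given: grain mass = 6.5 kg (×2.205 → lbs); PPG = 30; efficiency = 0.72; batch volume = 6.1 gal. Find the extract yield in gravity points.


points = lbs × PPG × eff / vol
lbs = 6.5 × 2.205 = 14.3325
points = 14.3325 × 30 × 0.72 / 6.1

50.7511 points


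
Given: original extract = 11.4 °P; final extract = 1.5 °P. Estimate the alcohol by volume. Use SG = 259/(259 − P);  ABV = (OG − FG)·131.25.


OG = 259/(259 − 11.4) = 1.0460
FG = 259/(259 − 1.5) = 1.0058
ABV = (1.0460 − 1.0058)·131.25

5.2784 % ABV


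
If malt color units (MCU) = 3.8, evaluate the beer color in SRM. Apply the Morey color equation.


SRM = 1.4922 · MCU^0.6859
SRM = 1.4922 · 3.8^0.6859

3.7282 SRM


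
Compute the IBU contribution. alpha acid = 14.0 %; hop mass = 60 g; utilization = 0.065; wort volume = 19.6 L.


IBU = (α/100)·mass·U·1000 / V
IBU = (14.0/100)·60·0.065·1000 / 19.6

27.8571 IBU


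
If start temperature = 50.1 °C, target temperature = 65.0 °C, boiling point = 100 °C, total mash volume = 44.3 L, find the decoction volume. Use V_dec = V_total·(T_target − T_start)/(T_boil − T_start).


V_dec = 44.3·(65.0 − 50.1)/(100 − 50.1)

13.2279 L


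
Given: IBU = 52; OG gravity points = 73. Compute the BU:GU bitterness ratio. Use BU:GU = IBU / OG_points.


BU:GU = 52 / 73

0.7123


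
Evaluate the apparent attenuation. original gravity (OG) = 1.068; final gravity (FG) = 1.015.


AA = (OG − FG)/(OG − 1) · 100
AA = (1.068 − 1.015)/(1.068 − 1) · 100

77.9412 %


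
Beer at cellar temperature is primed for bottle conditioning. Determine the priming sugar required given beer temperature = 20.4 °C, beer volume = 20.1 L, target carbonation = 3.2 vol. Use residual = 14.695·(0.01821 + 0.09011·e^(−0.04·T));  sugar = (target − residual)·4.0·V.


residual = 14.695·(0.01821 + 0.09011·e^(−0.04·20.4)) = 0.8531
sugar = (3.2 − 0.8531)·4.0·20.1

188.6877 g


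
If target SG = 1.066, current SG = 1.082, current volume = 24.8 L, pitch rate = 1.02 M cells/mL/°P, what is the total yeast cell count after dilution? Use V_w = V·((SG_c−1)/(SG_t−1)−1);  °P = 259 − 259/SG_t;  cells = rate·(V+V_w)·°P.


V_w = 24.8·((1.082−1)/(1.066−1)−1) = 6.0121
V_final = 24.8 + 6.0121 = 30.8121
°P = 259 − 259/1.066 = 16.0356
cells = 1.02·30.8121·16.0356

503.9742 billion cells


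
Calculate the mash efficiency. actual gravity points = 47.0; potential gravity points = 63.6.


efficiency = actual / potential × 100
efficiency = 47.0 / 63.6 × 100

73.8994 %


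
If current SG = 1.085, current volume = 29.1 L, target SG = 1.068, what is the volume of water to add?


V_water = V·((SG_curr − 1)/(SG_target − 1) − 1)
V_water = 29.1·((1.085 − 1)/(1.068 − 1) − 1)

7.2750 L


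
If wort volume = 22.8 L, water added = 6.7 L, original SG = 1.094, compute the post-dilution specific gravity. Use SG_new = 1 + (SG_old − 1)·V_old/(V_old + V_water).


pts = (1.094 − 1)·1000·22.8/(22.8 + 6.7) = 72.6508
SG_new = 1 + 72.6508/1000

1.0727


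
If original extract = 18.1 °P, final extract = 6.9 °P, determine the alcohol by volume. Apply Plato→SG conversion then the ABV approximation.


SG = 259/(259 − P);  ABV = (OG − FG)·131.25
OG = 259/(259 − 18.1) = 1.0751
FG = 259/(259 − 6.9) = 1.0274
ABV = (1.0751 − 1.0274)·131.25

6.2691 % ABV


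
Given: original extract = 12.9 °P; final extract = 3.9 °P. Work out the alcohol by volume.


SG = 259/(259 − P);  ABV = (OG − FG)·131.25
OG = 259/(259 − 12.9) = 1.0524
FG = 259/(259 − 3.9) = 1.0153
ABV = (1.0524 − 1.0153)·131.25

4.8733 % ABV


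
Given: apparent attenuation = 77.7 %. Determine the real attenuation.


RA = AA · 0.8192
RA = 77.7 · 0.8192

63.6518 %
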